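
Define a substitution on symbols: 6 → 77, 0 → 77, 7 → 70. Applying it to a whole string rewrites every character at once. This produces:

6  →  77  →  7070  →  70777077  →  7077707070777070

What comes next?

φ(7077707070777070) expands symbol-by-symbol to 70 77 70 70 70 77 70 77 70 77 70 70 70 77 70 77; joining the 16 pieces gives the next term.

70777070707770777077707070777077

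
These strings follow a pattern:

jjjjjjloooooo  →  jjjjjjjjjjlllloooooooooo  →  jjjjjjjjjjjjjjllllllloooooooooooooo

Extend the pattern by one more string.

Reading off run lengths: j runs 6, 10, 14; l runs 1, 4, 7; o runs 6, 10, 14 — each is linear in n (n = 1, 2, …).
At n = 4 the blocks have lengths 18, 10, 18.

jjjjjjjjjjjjjjjjjjlllllllllloooooooooooooooooo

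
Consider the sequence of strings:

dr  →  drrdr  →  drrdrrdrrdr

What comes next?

Every step duplicates the string with 'r' between the halves.
So the next term is two copies of drrdrrdrrdr with 'r' between the halves.

drrdrrdrrdrrdrrdrrdrrdr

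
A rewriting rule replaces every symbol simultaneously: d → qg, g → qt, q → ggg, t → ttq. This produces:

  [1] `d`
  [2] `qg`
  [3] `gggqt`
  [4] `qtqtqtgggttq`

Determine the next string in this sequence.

gggttqgggttqgggttqqtqtqtttqttqggg

Rewriting each symbol of qtqtqtgggttq: q→ggg, t→ttq, q→ggg, t→ttq, q→ggg, t→ttq, g→qt, g→qt, g→qt, t→ttq, t→ttq, q→ggg, which concatenates to ggg ttq ggg ttq ggg ttq qt qt qt ttq ttq ggg.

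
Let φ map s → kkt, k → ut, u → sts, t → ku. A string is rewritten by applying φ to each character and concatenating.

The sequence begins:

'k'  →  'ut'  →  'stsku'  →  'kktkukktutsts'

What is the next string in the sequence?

ututkuutstsututkustskukktkukkt

Replace each of the 13 characters of kktkukktutsts in place — ut ut ku ut sts ut ut ku sts ku kkt ku kkt — and concatenate.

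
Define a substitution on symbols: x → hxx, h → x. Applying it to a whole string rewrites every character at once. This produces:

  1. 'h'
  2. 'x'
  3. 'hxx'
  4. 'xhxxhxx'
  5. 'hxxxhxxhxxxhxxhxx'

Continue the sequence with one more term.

Rewriting the 17 symbols of hxxxhxxhxxxhxxhxx one by one yields x hxx hxx hxx x hxx hxx x hxx hxx hxx x hxx hxx x hxx hxx; concatenated:

xhxxhxxhxxxhxxhxxxhxxhxxhxxxhxxhxxxhxxhxx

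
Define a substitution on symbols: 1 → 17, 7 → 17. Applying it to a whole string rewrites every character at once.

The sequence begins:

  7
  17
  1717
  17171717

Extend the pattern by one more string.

Rewriting each symbol of 17171717: 1→17, 7→17, 1→17, 7→17, 1→17, 7→17, 1→17, 7→17, which concatenates to 17 17 17 17 17 17 17 17.

1717171717171717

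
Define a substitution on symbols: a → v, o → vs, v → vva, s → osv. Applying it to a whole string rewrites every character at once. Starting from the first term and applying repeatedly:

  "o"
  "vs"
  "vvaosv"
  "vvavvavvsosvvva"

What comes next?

Rewriting the 15 symbols of vvavvavvsosvvva one by one yields vva vva v vva vva v vva vva osv vs osv vva vva vva v; concatenated:

vvavvavvvavvavvvavvaosvvsosvvvavvavvav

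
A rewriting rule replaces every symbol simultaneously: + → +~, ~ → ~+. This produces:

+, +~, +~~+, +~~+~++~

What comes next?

+~~+~++~~++~+~~+

Rewriting each symbol of +~~+~++~: +→+~, ~→~+, ~→~+, +→+~, ~→~+, +→+~, +→+~, ~→~+, which concatenates to +~ ~+ ~+ +~ ~+ +~ +~ ~+.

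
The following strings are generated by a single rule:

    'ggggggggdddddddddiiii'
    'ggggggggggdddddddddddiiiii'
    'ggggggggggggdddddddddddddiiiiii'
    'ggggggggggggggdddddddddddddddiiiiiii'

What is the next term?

ggggggggggggggggdddddddddddddddddiiiiiiii

The n-th term is 2n+2 g's then 2n+3 d's then n+1 i's, where the shown terms are n = 3, 4, 5, 6.
At n = 7 the blocks have lengths 16, 17, 8.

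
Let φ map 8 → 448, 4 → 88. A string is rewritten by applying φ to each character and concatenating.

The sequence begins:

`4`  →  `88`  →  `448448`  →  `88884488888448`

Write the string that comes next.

Applying the rule to each of the 14 symbols of 88884488888448 gives the pieces 448 448 448 448 88 88 448 448 448 448 448 88 88 448, which concatenate to the answer.

44844844844888884484484484484488888448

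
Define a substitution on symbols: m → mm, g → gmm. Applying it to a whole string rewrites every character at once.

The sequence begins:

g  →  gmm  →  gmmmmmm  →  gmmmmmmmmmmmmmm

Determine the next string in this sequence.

Applying the rule to each of the 15 symbols of gmmmmmmmmmmmmmm gives the pieces gmm mm mm mm mm mm mm mm mm mm mm mm mm mm mm, which concatenate to the answer.

gmmmmmmmmmmmmmmmmmmmmmmmmmmmmmm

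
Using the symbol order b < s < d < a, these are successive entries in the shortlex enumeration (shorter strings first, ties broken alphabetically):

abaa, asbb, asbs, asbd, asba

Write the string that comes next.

assb

The successor of asba increments the rightmost position that isn't already a and resets every position after it to b.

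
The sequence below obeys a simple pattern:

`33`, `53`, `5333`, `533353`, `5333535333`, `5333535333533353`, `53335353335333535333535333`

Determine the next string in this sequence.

533353533353335353335353335333535333533353

From term 3 onward, concatenate the last term with the second-to-last: 53·33 = 5333, 5333·53 = 533353, …
So term 8 is 53335353335333535333535333·5333535333533353.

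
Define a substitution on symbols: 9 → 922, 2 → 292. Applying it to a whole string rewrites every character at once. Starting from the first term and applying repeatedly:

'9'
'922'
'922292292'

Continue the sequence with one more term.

922292292292922292292922292

Apply φ to 922292292 symbol by symbol: 9→922, 2→292, 2→292, 2→292, 9→922, 2→292, 2→292, 9→922, 2→292; joined: 922 292 292 292 922 292 292 922 292.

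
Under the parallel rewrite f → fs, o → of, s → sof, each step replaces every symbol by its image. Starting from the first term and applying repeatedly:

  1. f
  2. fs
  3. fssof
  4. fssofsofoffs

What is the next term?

fssofsofoffssofoffsoffsfssof

Expanding fssofsofoffs: f→fs, s→sof, s→sof, o→of, f→fs, s→sof, o→of, f→fs, o→of, f→fs, f→fs, s→sof. Concatenated: fs sof sof of fs sof of fs of fs fs sof.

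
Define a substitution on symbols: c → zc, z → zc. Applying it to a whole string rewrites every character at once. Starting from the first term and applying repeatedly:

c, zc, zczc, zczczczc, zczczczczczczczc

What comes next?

Applying the rule to each of the 16 symbols of zczczczczczczczc gives the pieces zc zc zc zc zc zc zc zc zc zc zc zc zc zc zc zc, which concatenate to the answer.

zczczczczczczczczczczczczczczczc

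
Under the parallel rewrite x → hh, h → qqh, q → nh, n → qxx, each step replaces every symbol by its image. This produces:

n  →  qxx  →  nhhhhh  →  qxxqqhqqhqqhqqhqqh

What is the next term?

Applying the rule to each of the 18 symbols of qxxqqhqqhqqhqqhqqh gives the pieces nh hh hh nh nh qqh nh nh qqh nh nh qqh nh nh qqh nh nh qqh, which concatenate to the answer.

nhhhhhnhnhqqhnhnhqqhnhnhqqhnhnhqqhnhnhqqh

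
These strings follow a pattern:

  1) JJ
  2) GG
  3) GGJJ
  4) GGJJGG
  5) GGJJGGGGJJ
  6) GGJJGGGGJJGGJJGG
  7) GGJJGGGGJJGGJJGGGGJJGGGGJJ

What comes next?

This is a Fibonacci-style word recurrence s(k) = s(k−1)·s(k−2): e.g. GG·JJ = GGJJ.
So term 8 is GGJJGGGGJJGGJJGGGGJJGGGGJJ·GGJJGGGGJJGGJJGG.

GGJJGGGGJJGGJJGGGGJJGGGGJJGGJJGGGGJJGGJJGG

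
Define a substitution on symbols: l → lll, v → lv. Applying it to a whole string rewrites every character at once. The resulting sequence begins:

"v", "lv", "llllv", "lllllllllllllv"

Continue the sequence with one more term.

Rewriting the 14 symbols of lllllllllllllv one by one yields lll lll lll lll lll lll lll lll lll lll lll lll lll lv; concatenated:

llllllllllllllllllllllllllllllllllllllllv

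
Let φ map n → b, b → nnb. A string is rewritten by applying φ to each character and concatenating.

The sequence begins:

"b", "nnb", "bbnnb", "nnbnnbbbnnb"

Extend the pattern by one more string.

bbnnbbbnnbnnbnnbbbnnb

Rewriting each symbol of nnbnnbbbnnb: n→b, n→b, b→nnb, n→b, n→b, b→nnb, b→nnb, b→nnb, n→b, n→b, b→nnb, which concatenates to b b nnb b b nnb nnb nnb b b nnb.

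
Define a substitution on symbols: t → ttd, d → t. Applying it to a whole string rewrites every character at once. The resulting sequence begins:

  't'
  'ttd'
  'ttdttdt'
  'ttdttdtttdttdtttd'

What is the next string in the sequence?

Rewriting the 17 symbols of ttdttdtttdttdtttd one by one yields ttd ttd t ttd ttd t ttd ttd ttd t ttd ttd t ttd ttd ttd t; concatenated:

ttdttdtttdttdtttdttdttdtttdttdtttdttdttdt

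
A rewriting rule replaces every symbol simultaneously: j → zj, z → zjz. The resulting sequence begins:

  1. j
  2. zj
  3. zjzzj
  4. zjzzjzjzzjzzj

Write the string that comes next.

φ(zjzzjzjzzjzzj) expands symbol-by-symbol to zjz zj zjz zjz zj zjz zj zjz zjz zj zjz zjz zj; joining the 13 pieces gives the next term.

zjzzjzjzzjzzjzjzzjzjzzjzzjzjzzjzzj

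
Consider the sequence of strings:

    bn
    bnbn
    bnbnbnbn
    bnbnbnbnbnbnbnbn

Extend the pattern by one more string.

bnbnbnbnbnbnbnbnbnbnbnbnbnbnbnbn

Each string is two copies of the previous one concatenated.
One more doubling of bnbnbnbnbnbnbnbn gives the answer.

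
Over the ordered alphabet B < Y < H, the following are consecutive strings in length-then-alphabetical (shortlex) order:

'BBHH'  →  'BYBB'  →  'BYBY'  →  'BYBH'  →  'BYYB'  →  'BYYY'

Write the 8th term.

BYHB

Advancing 2 positions from BYYY through BYYY → BYYH reaches term 8.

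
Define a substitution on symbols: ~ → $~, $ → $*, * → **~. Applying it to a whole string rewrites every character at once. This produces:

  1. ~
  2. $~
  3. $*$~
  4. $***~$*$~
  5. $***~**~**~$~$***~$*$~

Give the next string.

$***~**~**~$~**~**~$~**~**~$~$*$~$***~**~**~$~$***~$*$~

φ($***~**~**~$~$***~$*$~) expands symbol-by-symbol to $* **~ **~ **~ $~ **~ **~ $~ **~ **~ $~ $* $~ $* **~ **~ **~ $~ $* **~ $* $~; joining the 22 pieces gives the next term.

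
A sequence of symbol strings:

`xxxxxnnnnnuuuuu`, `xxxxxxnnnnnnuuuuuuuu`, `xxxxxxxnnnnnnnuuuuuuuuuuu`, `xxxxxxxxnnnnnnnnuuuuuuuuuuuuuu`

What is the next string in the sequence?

xxxxxxxxxnnnnnnnnnuuuuuuuuuuuuuuuuu

Reading off run lengths: x runs 5, 6, 7, 8; n runs 5, 6, 7, 8; u runs 5, 8, 11, 14 — each is linear in n, where the shown terms are n = 2, 3, 4, 5.
Setting n = 6 gives 9, 9, 17 characters in each block.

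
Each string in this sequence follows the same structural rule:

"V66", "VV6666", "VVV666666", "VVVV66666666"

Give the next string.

Term n consists of n V's, followed by 2n 6's (n = 1, 2, …).
Setting n = 5 gives 5, 10 characters in each block.

VVVVV6666666666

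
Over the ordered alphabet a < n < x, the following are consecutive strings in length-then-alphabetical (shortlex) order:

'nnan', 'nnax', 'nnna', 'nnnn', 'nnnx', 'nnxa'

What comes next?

The successor of nnxa increments the rightmost position that isn't already x and resets every position after it to a.

nnxn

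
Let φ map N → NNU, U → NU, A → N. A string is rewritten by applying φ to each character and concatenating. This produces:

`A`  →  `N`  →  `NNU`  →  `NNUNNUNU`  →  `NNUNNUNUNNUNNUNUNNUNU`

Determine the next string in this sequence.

Replace each of the 21 characters of NNUNNUNUNNUNNUNUNNUNU in place — NNU NNU NU NNU NNU NU NNU NU NNU NNU NU NNU NNU NU NNU NU NNU NNU NU NNU NU — and concatenate.

NNUNNUNUNNUNNUNUNNUNUNNUNNUNUNNUNNUNUNNUNUNNUNNUNUNNUNU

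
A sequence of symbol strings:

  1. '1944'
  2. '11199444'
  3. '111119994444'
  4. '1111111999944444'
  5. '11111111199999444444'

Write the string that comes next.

111111111119999994444444

Reading off run lengths: 1 runs 1, 3, 5, 7, 9; 9 runs 1, 2, 3, 4, 5; 4 runs 2, 3, 4, 5, 6 — each is linear in n (n = 1, 2, …).
For the next term, n = 6, so the run lengths are 11, 6, 7.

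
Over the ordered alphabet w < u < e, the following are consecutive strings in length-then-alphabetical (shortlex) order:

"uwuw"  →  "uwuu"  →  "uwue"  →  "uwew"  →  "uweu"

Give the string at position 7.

Advancing 2 positions from uweu through uweu → uwee reaches term 7.

uuww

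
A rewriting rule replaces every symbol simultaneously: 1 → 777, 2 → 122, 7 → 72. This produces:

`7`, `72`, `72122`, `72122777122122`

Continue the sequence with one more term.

72122777122122727272777122122777122122

Replace each of the 14 characters of 72122777122122 in place — 72 122 777 122 122 72 72 72 777 122 122 777 122 122 — and concatenate.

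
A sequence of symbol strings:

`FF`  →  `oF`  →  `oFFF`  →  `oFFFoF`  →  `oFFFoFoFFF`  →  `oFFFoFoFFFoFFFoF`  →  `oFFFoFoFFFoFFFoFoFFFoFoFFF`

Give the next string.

From term 3 onward, concatenate the last term with the second-to-last: oF·FF = oFFF, oFFF·oF = oFFFoF, …
The next term joins oFFFoFoFFFoFFFoFoFFFoFoFFF and oFFFoFoFFFoFFFoF.

oFFFoFoFFFoFFFoFoFFFoFoFFFoFFFoFoFFFoFFFoF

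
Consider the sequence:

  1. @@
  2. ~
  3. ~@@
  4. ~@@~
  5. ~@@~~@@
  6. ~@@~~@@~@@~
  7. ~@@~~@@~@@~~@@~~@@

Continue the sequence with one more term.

Each term (from the third on) is the previous term followed by the one before it: term 3 = ~·@@ = ~@@.
Continuing: ~@@~~@@~@@~~@@~~@@ · ~@@~~@@~@@~ gives term 8.

~@@~~@@~@@~~@@~~@@~@@~~@@~@@~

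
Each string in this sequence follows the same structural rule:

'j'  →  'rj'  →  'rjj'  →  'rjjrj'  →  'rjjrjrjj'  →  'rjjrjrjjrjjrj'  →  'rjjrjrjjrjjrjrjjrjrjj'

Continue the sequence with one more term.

rjjrjrjjrjjrjrjjrjrjjrjjrjrjjrjjrj

Each term (from the third on) is the previous term followed by the one before it: term 3 = rj·j = rjj.
The next term joins rjjrjrjjrjjrjrjjrjrjj and rjjrjrjjrjjrj.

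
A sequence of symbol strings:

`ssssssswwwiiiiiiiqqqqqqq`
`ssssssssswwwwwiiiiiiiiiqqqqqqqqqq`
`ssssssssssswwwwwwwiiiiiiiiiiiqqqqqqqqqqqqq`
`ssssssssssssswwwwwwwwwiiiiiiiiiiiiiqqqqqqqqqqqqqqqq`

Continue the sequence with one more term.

ssssssssssssssswwwwwwwwwwwiiiiiiiiiiiiiiiqqqqqqqqqqqqqqqqqqq

Term n consists of 2n+3 s's, followed by 2n-1 w's, followed by 2n+3 i's, followed by 3n+1 q's, where the shown terms are n = 2, 3, 4, 5.
At n = 6 the blocks have lengths 15, 11, 15, 19.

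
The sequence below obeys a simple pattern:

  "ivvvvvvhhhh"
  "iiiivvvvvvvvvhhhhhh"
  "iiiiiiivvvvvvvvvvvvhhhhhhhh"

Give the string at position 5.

Term n consists of 3n-2 i's, followed by 3n+3 v's, followed by 2n+2 h's (n = 1, 2, …).
At n = 5 the blocks have lengths 13, 18, 12.

iiiiiiiiiiiiivvvvvvvvvvvvvvvvvvhhhhhhhhhhhh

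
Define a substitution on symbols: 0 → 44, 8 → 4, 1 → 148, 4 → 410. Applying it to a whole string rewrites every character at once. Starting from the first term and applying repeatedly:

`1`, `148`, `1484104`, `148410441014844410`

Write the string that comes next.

Applying the rule to each of the 18 symbols of 148410441014844410 gives the pieces 148 410 4 410 148 44 410 410 148 44 148 410 4 410 410 410 148 44, which concatenate to the answer.

14841044101484441041014844148410441041041014844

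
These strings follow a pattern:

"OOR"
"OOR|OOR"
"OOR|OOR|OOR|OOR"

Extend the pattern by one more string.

Each string is two copies of the previous one joined by '|'.
So the next term is two copies of OOR|OOR|OOR|OOR with '|' between the halves.

OOR|OOR|OOR|OOR|OOR|OOR|OOR|OOR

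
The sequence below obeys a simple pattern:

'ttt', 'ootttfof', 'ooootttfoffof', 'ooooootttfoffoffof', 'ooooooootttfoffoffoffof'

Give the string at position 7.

ooooooooooootttfoffoffoffoffoffof

s(k+1) = oo·s(k)·fof, so each term gains oo as a prefix and fof as a suffix.
From ooooooootttfoffoffoffof, 2 further steps: ooooooootttfoffoffoffof → ooooooooootttfoffoffoffoffof → (answer).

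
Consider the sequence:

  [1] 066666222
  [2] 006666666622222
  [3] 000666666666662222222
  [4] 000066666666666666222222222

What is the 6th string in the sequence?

Reading off run lengths: 0 runs 1, 2, 3, 4; 6 runs 5, 8, 11, 14; 2 runs 3, 5, 7, 9 — each is linear in n (n = 1, 2, …).
Setting n = 6 gives 6, 20, 13 characters in each block.

000000666666666666666666662222222222222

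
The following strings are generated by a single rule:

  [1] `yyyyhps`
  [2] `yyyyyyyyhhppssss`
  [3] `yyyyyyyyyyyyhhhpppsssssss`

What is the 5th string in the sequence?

yyyyyyyyyyyyyyyyyyyyhhhhhpppppsssssssssssss

Each string has the form y^{4n} h^{n} p^{n} s^{3n-2} (n = 1, 2, …).
For term 5, n = 5, so the run lengths are 20, 5, 5, 13.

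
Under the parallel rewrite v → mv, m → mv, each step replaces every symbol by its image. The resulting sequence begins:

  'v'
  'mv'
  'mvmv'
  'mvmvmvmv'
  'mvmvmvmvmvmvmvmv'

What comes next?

mvmvmvmvmvmvmvmvmvmvmvmvmvmvmvmv

Applying the rule to each of the 16 symbols of mvmvmvmvmvmvmvmv gives the pieces mv mv mv mv mv mv mv mv mv mv mv mv mv mv mv mv, which concatenate to the answer.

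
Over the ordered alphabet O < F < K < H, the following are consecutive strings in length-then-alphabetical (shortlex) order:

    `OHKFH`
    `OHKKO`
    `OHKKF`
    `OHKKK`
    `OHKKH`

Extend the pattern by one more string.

OHKHO

Find the rightmost character of OHKKH below H, bump it to the next letter, and reset everything to its right to O.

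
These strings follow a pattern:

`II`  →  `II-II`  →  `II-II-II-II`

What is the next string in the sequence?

II-II-II-II-II-II-II-II

s(k+1) = s(k)·-·s(k) — each term doubles the last with '-' between the halves.
One more doubling of II-II-II-II gives the answer.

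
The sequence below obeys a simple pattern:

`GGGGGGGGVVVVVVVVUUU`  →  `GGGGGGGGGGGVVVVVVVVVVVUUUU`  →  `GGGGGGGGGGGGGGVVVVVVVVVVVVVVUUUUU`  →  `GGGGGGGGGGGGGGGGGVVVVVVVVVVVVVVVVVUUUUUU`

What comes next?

Reading off run lengths: G runs 8, 11, 14, 17; V runs 8, 11, 14, 17; U runs 3, 4, 5, 6 — each is linear in n, where the shown terms are n = 3, 4, 5, 6.
For the next term, n = 7, so the run lengths are 20, 20, 7.

GGGGGGGGGGGGGGGGGGGGVVVVVVVVVVVVVVVVVVVVUUUUUUU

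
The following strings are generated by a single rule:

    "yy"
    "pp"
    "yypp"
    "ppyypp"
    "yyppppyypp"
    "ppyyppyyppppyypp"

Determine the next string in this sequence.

yyppppyyppppyyppyyppppyypp

Each term (from the third on) is the two preceding terms concatenated in order: term 3 = yy·pp = yypp.
The next term joins yyppppyypp and ppyyppyyppppyypp.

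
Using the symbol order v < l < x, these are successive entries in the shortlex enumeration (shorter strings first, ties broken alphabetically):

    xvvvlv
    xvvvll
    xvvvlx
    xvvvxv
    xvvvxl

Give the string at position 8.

xvvlvl

Stepping forward 3 times from xvvvxl: xvvvxl → xvvvxx → xvvlvv, then the target.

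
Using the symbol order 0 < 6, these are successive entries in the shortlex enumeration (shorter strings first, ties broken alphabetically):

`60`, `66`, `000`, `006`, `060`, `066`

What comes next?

Treat 066 as a base-2 numeral over the given alphabet and add one, carrying through any trailing 6's.

600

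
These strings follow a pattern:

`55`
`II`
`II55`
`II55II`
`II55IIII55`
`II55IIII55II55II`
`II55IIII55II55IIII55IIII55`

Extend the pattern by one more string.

Each term (from the third on) is the previous term followed by the one before it: term 3 = II·55 = II55.
Continuing: II55IIII55II55IIII55IIII55 · II55IIII55II55II gives term 8.

II55IIII55II55IIII55IIII55II55IIII55II55II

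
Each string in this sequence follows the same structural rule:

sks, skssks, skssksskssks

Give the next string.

s(k+1) = s(k)·s(k) — each term doubles the last.
Doubling skssksskssks:

skssksskssksskssksskssks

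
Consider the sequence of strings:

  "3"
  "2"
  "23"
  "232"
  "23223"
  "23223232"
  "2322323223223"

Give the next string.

This is a Fibonacci-style word recurrence s(k) = s(k−1)·s(k−2): e.g. 2·3 = 23.
So term 8 is 2322323223223·23223232.

232232322322323223232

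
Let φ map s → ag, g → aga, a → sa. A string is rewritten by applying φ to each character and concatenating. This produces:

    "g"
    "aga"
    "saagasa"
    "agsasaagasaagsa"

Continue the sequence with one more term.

Rewriting the 15 symbols of agsasaagasaagsa one by one yields sa aga ag sa ag sa sa aga sa ag sa sa aga ag sa; concatenated:

saagaagsaagsasaagasaagsasaagaagsa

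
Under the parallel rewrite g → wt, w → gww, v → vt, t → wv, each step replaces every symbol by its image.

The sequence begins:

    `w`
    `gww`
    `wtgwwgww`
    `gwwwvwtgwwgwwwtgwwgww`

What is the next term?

wtgwwgwwgwwvtgwwwvwtgwwgwwwtgwwgwwgwwwvwtgwwgwwwtgwwgww

φ(gwwwvwtgwwgwwwtgwwgww) expands symbol-by-symbol to wt gww gww gww vt gww wv wt gww gww wt gww gww gww wv wt gww gww wt gww gww; joining the 21 pieces gives the next term.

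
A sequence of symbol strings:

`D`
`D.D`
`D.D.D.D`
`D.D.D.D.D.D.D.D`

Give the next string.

Each string is two copies of the previous one joined by '.'.
Doubling D.D.D.D.D.D.D.D with '.' between the halves:

D.D.D.D.D.D.D.D.D.D.D.D.D.D.D.D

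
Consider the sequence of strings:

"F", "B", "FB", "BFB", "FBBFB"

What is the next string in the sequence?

Each term (from the third on) is the two preceding terms concatenated in order: term 3 = F·B = FB.
The next term joins BFB and FBBFB.

BFBFBBFB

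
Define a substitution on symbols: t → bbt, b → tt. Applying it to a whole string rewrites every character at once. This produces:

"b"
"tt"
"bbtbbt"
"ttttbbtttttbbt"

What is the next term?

Rewriting the 14 symbols of ttttbbtttttbbt one by one yields bbt bbt bbt bbt tt tt bbt bbt bbt bbt bbt tt tt bbt; concatenated:

bbtbbtbbtbbtttttbbtbbtbbtbbtbbtttttbbt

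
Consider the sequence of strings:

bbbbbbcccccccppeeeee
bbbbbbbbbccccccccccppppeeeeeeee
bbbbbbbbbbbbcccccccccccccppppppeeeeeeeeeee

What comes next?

Each string has the form b^{3n} c^{3n+1} p^{2n-2} e^{3n-1}, where the shown terms are n = 2, 3, 4.
At n = 5 the blocks have lengths 15, 16, 8, 14.

bbbbbbbbbbbbbbbccccccccccccccccppppppppeeeeeeeeeeeeee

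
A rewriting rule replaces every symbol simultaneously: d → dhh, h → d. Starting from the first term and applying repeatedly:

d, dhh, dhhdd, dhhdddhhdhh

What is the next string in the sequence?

Rewriting each symbol of dhhdddhhdhh: d→dhh, h→d, h→d, d→dhh, d→dhh, d→dhh, h→d, h→d, d→dhh, h→d, h→d, which concatenates to dhh d d dhh dhh dhh d d dhh d d.

dhhdddhhdhhdhhdddhhdd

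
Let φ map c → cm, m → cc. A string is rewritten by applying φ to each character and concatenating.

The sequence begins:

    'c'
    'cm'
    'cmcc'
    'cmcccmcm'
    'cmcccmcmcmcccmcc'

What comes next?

cmcccmcmcmcccmcccmcccmcmcmcccmcm

Applying the rule to each of the 16 symbols of cmcccmcmcmcccmcc gives the pieces cm cc cm cm cm cc cm cc cm cc cm cm cm cc cm cm, which concatenate to the answer.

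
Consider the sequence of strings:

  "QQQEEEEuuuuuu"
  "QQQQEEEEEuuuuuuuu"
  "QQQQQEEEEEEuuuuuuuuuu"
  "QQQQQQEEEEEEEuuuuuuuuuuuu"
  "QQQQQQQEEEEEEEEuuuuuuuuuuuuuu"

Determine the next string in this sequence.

Reading off run lengths: Q runs 3, 4, 5, 6, 7; E runs 4, 5, 6, 7, 8; u runs 6, 8, 10, 12, 14 — each is linear in n, where the shown terms are n = 3, 4, 5, 6, 7.
At n = 8 the blocks have lengths 8, 9, 16.

QQQQQQQQEEEEEEEEEuuuuuuuuuuuuuuuu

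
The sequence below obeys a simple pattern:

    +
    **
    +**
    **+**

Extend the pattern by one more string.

Each term (from the third on) is the two preceding terms concatenated in order: term 3 = +·** = +**.
So term 5 is +**·**+**.

+****+**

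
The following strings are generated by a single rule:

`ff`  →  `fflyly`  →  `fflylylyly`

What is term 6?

fflylylylylylylylylyly

Each term is the previous one with lyly appended.
From fflylylyly, 3 further steps: fflylylyly → fflylylylylyly → fflylylylylylylyly → (answer).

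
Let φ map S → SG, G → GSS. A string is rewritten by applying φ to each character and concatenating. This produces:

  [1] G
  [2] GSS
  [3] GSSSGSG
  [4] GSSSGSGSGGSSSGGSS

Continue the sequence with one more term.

Rewriting the 17 symbols of GSSSGSGSGGSSSGGSS one by one yields GSS SG SG SG GSS SG GSS SG GSS GSS SG SG SG GSS GSS SG SG; concatenated:

GSSSGSGSGGSSSGGSSSGGSSGSSSGSGSGGSSGSSSGSG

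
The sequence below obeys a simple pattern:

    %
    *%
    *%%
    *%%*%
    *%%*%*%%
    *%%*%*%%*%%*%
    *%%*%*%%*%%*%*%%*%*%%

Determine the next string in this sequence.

Each term (from the third on) is the previous term followed by the one before it: term 3 = *%·% = *%%.
Continuing: *%%*%*%%*%%*%*%%*%*%% · *%%*%*%%*%%*% gives term 8.

*%%*%*%%*%%*%*%%*%*%%*%%*%*%%*%%*%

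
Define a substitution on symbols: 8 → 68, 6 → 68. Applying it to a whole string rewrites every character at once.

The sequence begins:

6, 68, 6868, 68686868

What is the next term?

6868686868686868

Rewriting each symbol of 68686868: 6→68, 8→68, 6→68, 8→68, 6→68, 8→68, 6→68, 8→68, which concatenates to 68 68 68 68 68 68 68 68.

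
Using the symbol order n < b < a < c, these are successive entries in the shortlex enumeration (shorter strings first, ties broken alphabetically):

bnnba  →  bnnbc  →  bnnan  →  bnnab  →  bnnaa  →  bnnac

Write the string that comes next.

Find the rightmost character of bnnac below c, bump it to the next letter, and reset everything to its right to n.

bnncn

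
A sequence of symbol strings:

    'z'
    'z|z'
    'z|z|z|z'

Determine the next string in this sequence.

Each string is two copies of the previous one joined by '|'.
So the next term is two copies of z|z|z|z with '|' between the halves.

z|z|z|z|z|z|z|z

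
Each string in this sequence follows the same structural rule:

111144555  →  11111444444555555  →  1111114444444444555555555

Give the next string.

Each string has the form 1^{n+3} 4^{4n-2} 5^{3n} (n = 1, 2, …).
For the next term, n = 4, so the run lengths are 7, 14, 12.

111111144444444444444555555555555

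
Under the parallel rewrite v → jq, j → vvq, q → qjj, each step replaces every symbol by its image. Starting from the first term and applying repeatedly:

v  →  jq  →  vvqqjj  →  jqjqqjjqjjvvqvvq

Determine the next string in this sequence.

Rewriting the 16 symbols of jqjqqjjqjjvvqvvq one by one yields vvq qjj vvq qjj qjj vvq vvq qjj vvq vvq jq jq qjj jq jq qjj; concatenated:

vvqqjjvvqqjjqjjvvqvvqqjjvvqvvqjqjqqjjjqjqqjj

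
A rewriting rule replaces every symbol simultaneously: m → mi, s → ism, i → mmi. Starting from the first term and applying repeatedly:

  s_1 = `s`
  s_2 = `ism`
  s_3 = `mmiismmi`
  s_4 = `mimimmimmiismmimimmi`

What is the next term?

mimmimimmimimimmimimimmimmiismmimimmimimmimimimmi

Applying the rule to each of the 20 symbols of mimimmimmiismmimimmi gives the pieces mi mmi mi mmi mi mi mmi mi mi mmi mmi ism mi mi mmi mi mmi mi mi mmi, which concatenate to the answer.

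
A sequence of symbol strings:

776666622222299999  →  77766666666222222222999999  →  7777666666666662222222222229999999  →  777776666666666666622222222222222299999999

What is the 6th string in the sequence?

Term n consists of n 7's, followed by 3n-1 6's, followed by 3n 2's, followed by n+3 9's, where the shown terms are n = 2, 3, 4, 5.
Setting n = 7 gives 7, 20, 21, 10 characters in each block.

7777777666666666666666666662222222222222222222229999999999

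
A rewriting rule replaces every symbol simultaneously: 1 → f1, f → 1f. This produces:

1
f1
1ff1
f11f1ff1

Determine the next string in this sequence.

1ff1f11ff11f1ff1

Apply φ to f11f1ff1 symbol by symbol: f→1f, 1→f1, 1→f1, f→1f, 1→f1, f→1f, f→1f, 1→f1; joined: 1f f1 f1 1f f1 1f 1f f1.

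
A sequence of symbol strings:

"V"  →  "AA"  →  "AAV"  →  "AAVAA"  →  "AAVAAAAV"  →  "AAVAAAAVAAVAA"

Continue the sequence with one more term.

AAVAAAAVAAVAAAAVAAAAV

From term 3 onward, concatenate the last term with the second-to-last: AA·V = AAV, AAV·AA = AAVAA, …
So term 7 is AAVAAAAVAAVAA·AAVAAAAV.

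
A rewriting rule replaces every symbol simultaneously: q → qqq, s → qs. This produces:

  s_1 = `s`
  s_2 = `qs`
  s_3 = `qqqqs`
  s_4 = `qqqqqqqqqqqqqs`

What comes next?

qqqqqqqqqqqqqqqqqqqqqqqqqqqqqqqqqqqqqqqqs

Replace each of the 14 characters of qqqqqqqqqqqqqs in place — qqq qqq qqq qqq qqq qqq qqq qqq qqq qqq qqq qqq qqq qs — and concatenate.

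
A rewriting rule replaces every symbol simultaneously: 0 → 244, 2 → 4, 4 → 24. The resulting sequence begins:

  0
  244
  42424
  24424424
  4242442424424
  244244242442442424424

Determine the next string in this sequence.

4242442424424424244242442442424424

φ(244244242442442424424) expands symbol-by-symbol to 4 24 24 4 24 24 4 24 4 24 24 4 24 24 4 24 4 24 24 4 24; joining the 21 pieces gives the next term.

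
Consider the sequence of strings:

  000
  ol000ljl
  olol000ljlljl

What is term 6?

ololololol000ljlljlljlljlljl

s(k+1) = ol·s(k)·ljl, so each term gains ol as a prefix and ljl as a suffix.
From olol000ljlljl, 3 further steps: olol000ljlljl → ololol000ljlljlljl → olololol000ljlljlljlljl → (answer).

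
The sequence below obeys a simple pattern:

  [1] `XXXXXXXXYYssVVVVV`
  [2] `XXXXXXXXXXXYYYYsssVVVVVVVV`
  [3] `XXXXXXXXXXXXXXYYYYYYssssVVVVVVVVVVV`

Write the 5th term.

Term n consists of 3n+2 X's, followed by 2n-2 Y's, followed by n s's, followed by 3n-1 V's, where the shown terms are n = 2, 3, 4.
For term 5, n = 6, so the run lengths are 20, 10, 6, 17.

XXXXXXXXXXXXXXXXXXXXYYYYYYYYYYssssssVVVVVVVVVVVVVVVVV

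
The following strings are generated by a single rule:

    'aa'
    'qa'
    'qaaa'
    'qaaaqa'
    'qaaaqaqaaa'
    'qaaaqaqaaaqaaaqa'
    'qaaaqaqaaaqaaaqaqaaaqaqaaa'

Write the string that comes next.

From term 3 onward, concatenate the last term with the second-to-last: qa·aa = qaaa, qaaa·qa = qaaaqa, …
So term 8 is qaaaqaqaaaqaaaqaqaaaqaqaaa·qaaaqaqaaaqaaaqa.

qaaaqaqaaaqaaaqaqaaaqaqaaaqaaaqaqaaaqaaaqa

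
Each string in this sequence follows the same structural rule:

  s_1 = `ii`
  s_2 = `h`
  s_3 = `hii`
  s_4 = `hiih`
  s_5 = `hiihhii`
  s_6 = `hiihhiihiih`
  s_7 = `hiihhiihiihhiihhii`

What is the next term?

hiihhiihiihhiihhiihiihhiihiih

From term 3 onward, concatenate the last term with the second-to-last: h·ii = hii, hii·h = hiih, …
Continuing: hiihhiihiihhiihhii · hiihhiihiih gives term 8.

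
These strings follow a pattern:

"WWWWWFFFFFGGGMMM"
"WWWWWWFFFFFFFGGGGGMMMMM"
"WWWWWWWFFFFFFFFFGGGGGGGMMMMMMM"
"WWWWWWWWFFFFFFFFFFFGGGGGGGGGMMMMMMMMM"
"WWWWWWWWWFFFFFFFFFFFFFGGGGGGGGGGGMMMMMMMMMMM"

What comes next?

WWWWWWWWWWFFFFFFFFFFFFFFFGGGGGGGGGGGGGMMMMMMMMMMMMM

Term n consists of n+3 W's, followed by 2n+1 F's, followed by 2n-1 G's, followed by 2n-1 M's, where the shown terms are n = 2, 3, 4, 5, 6.
At n = 7 the blocks have lengths 10, 15, 13, 13.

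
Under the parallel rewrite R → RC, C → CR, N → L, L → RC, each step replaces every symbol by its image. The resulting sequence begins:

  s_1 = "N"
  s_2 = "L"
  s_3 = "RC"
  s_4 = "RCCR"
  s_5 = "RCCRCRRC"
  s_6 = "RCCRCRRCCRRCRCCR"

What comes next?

φ(RCCRCRRCCRRCRCCR) expands symbol-by-symbol to RC CR CR RC CR RC RC CR CR RC RC CR RC CR CR RC; joining the 16 pieces gives the next term.

RCCRCRRCCRRCRCCRCRRCRCCRRCCRCRRC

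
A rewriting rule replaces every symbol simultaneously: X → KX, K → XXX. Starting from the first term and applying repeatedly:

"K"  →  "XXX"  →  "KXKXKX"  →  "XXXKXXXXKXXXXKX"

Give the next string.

Rewriting the 15 symbols of XXXKXXXXKXXXXKX one by one yields KX KX KX XXX KX KX KX KX XXX KX KX KX KX XXX KX; concatenated:

KXKXKXXXXKXKXKXKXXXXKXKXKXKXXXXKX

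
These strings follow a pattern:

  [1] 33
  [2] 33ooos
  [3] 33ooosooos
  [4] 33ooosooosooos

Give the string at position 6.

The strings grow by a fixed suffix ooos each time.
From 33ooosooosooos, 2 further steps: 33ooosooosooos → 33ooosooosooosooos → (answer).

33ooosooosooosooosooos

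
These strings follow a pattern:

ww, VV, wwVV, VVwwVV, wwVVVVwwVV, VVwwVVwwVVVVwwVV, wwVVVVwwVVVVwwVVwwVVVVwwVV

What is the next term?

VVwwVVwwVVVVwwVVwwVVVVwwVVVVwwVVwwVVVVwwVV

Each term (from the third on) is the two preceding terms concatenated in order: term 3 = ww·VV = wwVV.
So term 8 is VVwwVVwwVVVVwwVV·wwVVVVwwVVVVwwVVwwVVVVwwVV.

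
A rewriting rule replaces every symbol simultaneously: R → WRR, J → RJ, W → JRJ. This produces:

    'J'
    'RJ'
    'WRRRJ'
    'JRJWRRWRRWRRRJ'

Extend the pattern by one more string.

Applying the rule to each of the 14 symbols of JRJWRRWRRWRRRJ gives the pieces RJ WRR RJ JRJ WRR WRR JRJ WRR WRR JRJ WRR WRR WRR RJ, which concatenate to the answer.

RJWRRRJJRJWRRWRRJRJWRRWRRJRJWRRWRRWRRRJ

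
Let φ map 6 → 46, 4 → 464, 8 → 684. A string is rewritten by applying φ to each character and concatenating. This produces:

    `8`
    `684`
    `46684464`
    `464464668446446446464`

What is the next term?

Replace each of the 21 characters of 464464668446446446464 in place — 464 46 464 464 46 464 46 46 684 464 464 46 464 464 46 464 464 46 464 46 464 — and concatenate.

4644646446446464464668446446446464464464644644646446464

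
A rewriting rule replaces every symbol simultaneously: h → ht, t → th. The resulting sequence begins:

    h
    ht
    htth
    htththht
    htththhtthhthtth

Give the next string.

Rewriting the 16 symbols of htththhtthhthtth one by one yields ht th th ht th ht ht th th ht ht th ht th th ht; concatenated:

htththhtthhthtththhthtthhtththht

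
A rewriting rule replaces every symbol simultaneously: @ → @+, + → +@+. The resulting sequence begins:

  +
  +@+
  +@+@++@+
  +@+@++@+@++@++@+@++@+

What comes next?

+@+@++@+@++@++@+@++@+@++@++@+@++@++@+@++@+@++@++@+@++@+

Replace each of the 21 characters of +@+@++@+@++@++@+@++@+ in place — +@+ @+ +@+ @+ +@+ +@+ @+ +@+ @+ +@+ +@+ @+ +@+ +@+ @+ +@+ @+ +@+ +@+ @+ +@+ — and concatenate.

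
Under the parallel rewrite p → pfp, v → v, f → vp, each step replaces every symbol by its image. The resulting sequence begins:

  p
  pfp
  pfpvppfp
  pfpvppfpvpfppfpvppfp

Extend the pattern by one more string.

Rewriting the 20 symbols of pfpvppfpvpfppfpvppfp one by one yields pfp vp pfp v pfp pfp vp pfp v pfp vp pfp pfp vp pfp v pfp pfp vp pfp; concatenated:

pfpvppfpvpfppfpvppfpvpfpvppfppfpvppfpvpfppfpvppfp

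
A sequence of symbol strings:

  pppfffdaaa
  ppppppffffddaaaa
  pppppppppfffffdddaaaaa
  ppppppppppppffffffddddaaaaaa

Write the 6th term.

ppppppppppppppppppffffffffddddddaaaaaaaa

The n-th term is 3n p's then n+2 f's then n d's then n+2 a's (n = 1, 2, …).
Setting n = 6 gives 18, 8, 6, 8 characters in each block.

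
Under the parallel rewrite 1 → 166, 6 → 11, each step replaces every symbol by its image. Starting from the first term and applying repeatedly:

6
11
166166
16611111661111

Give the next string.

Rewriting the 14 symbols of 16611111661111 one by one yields 166 11 11 166 166 166 166 166 11 11 166 166 166 166; concatenated:

16611111661661661661661111166166166166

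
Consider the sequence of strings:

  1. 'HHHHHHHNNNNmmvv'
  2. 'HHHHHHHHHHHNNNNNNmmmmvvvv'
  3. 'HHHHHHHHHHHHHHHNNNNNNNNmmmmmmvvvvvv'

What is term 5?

Each string has the form H^{4n+3} N^{2n+2} m^{2n} v^{2n} (n = 1, 2, …).
At n = 5 the blocks have lengths 23, 12, 10, 10.

HHHHHHHHHHHHHHHHHHHHHHHNNNNNNNNNNNNmmmmmmmmmmvvvvvvvvvv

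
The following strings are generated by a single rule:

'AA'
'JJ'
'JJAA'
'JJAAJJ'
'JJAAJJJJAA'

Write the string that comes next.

JJAAJJJJAAJJAAJJ

Each term (from the third on) is the previous term followed by the one before it: term 3 = JJ·AA = JJAA.
So term 6 is JJAAJJJJAA·JJAAJJ.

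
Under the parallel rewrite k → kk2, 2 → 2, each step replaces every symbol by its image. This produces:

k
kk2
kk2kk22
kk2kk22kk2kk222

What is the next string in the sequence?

φ(kk2kk22kk2kk222) expands symbol-by-symbol to kk2 kk2 2 kk2 kk2 2 2 kk2 kk2 2 kk2 kk2 2 2 2; joining the 15 pieces gives the next term.

kk2kk22kk2kk222kk2kk22kk2kk2222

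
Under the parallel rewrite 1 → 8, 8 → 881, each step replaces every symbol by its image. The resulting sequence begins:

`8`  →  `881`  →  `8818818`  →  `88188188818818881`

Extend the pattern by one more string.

Rewriting the 17 symbols of 88188188818818881 one by one yields 881 881 8 881 881 8 881 881 881 8 881 881 8 881 881 881 8; concatenated:

88188188818818881881881888188188818818818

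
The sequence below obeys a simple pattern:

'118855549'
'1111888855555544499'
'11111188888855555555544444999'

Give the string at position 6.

11111111111188888888888855555555555555555544444444444999999

Reading off run lengths: 1 runs 2, 4, 6; 8 runs 2, 4, 6; 5 runs 3, 6, 9; 4 runs 1, 3, 5; 9 runs 1, 2, 3 — each is linear in n (n = 1, 2, …).
At n = 6 the blocks have lengths 12, 12, 18, 11, 6.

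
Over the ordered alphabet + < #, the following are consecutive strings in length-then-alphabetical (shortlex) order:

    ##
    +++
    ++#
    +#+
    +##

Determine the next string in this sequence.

The successor of +## increments the rightmost position that isn't already # and resets every position after it to +.

#++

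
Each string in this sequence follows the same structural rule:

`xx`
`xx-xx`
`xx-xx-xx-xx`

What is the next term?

Every step duplicates the string with '-' between the halves.
Doubling xx-xx-xx-xx with '-' between the halves:

xx-xx-xx-xx-xx-xx-xx-xx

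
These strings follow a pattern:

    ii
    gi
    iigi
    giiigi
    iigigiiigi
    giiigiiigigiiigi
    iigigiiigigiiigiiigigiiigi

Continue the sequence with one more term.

giiigiiigigiiigiiigigiiigigiiigiiigigiiigi

Each term (from the third on) is the two preceding terms concatenated in order: term 3 = ii·gi = iigi.
The next term joins giiigiiigigiiigi and iigigiiigigiiigiiigigiiigi.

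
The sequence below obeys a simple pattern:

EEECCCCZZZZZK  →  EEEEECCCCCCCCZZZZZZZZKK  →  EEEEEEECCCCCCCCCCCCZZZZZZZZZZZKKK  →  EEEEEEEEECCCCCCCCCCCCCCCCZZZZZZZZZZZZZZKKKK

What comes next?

Term n consists of 2n+1 E's, followed by 4n C's, followed by 3n+2 Z's, followed by n K's (n = 1, 2, …).
For the next term, n = 5, so the run lengths are 11, 20, 17, 5.

EEEEEEEEEEECCCCCCCCCCCCCCCCCCCCZZZZZZZZZZZZZZZZZKKKKK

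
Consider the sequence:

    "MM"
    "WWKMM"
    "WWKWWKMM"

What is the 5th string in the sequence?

WWKWWKWWKWWKMM

Each term is the previous one with WWK prepended.
From WWKWWKMM, 2 further steps: WWKWWKMM → WWKWWKWWKMM → (answer).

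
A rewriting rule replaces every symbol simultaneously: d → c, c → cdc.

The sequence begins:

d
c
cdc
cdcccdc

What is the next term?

cdcccdccdccdcccdc

Apply φ to cdcccdc symbol by symbol: c→cdc, d→c, c→cdc, c→cdc, c→cdc, d→c, c→cdc; joined: cdc c cdc cdc cdc c cdc.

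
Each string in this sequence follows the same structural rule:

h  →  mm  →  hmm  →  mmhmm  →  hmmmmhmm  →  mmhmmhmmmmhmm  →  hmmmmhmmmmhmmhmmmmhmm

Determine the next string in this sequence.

mmhmmhmmmmhmmhmmmmhmmmmhmmhmmmmhmm

Each term (from the third on) is the two preceding terms concatenated in order: term 3 = h·mm = hmm.
So term 8 is mmhmmhmmmmhmm·hmmmmhmmmmhmmhmmmmhmm.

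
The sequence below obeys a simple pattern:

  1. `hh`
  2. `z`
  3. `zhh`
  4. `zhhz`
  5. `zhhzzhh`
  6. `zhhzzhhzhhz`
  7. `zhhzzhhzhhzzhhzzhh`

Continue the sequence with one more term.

This is a Fibonacci-style word recurrence s(k) = s(k−1)·s(k−2): e.g. z·hh = zhh.
So term 8 is zhhzzhhzhhzzhhzzhh·zhhzzhhzhhz.

zhhzzhhzhhzzhhzzhhzhhzzhhzhhz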